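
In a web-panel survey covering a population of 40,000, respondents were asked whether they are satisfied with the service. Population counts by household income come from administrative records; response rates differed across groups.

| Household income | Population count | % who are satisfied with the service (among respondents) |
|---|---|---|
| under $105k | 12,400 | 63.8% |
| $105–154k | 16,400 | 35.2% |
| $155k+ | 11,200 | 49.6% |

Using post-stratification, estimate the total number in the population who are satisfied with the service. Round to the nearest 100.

Apply each group's respondent rate to its population count:
  under $105k: 12,400 × 63.8% = 7911.2
  $105–154k: 16,400 × 35.2% = 5772.8
  $155k+: 11,200 × 49.6% = 5555.2
Estimated total = 19239.2 → 19,200.

19,200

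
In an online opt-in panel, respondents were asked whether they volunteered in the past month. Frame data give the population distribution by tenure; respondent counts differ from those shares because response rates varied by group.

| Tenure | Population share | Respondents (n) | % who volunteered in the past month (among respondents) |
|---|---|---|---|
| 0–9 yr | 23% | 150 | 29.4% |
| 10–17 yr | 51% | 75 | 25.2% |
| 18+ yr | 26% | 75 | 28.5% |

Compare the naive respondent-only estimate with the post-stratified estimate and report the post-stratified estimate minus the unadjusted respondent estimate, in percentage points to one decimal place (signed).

-1.1 percentage points

Unadjusted (pooled respondent) estimate weights by respondent counts:
  (150/300)×29.4 + (75/300)×25.2 + (75/300)×28.5 = 28.125%
Post-stratifying to population shares instead:
  0.23×29.4 + 0.51×25.2 + 0.26×28.5 = 27.024%
Difference = 27.024 − 28.125 = -1.101 pp.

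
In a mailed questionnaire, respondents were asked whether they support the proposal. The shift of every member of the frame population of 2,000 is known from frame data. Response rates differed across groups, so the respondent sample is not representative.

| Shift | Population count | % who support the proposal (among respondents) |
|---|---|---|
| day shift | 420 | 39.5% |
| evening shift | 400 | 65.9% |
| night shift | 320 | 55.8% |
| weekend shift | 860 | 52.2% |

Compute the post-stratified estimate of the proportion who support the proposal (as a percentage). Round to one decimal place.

Post-stratification weights by population share, not respondent share:
  day shift: (420/2,000) × 39.5 = 8.295
  evening shift: (400/2,000) × 65.9 = 13.18
  night shift: (320/2,000) × 55.8 = 8.928
  weekend shift: (860/2,000) × 52.2 = 22.446
Post-stratified estimate = 52.849 → 52.8%.

52.8%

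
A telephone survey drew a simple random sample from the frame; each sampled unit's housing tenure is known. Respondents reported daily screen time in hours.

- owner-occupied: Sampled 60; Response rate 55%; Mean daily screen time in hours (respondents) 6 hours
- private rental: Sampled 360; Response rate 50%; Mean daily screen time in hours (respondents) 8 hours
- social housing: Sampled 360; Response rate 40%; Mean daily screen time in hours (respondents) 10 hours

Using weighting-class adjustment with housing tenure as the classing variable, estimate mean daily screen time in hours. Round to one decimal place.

8.8

Each respondent's weight = sampled/responded in their class; summing within a class gives n_sampled, so:
  owner-occupied: 60 × 6 = 360
  private rental: 360 × 8 = 2880
  social housing: 360 × 10 = 3600
Adjusted estimate = 6840 / 780 = 8.76923 → 8.8.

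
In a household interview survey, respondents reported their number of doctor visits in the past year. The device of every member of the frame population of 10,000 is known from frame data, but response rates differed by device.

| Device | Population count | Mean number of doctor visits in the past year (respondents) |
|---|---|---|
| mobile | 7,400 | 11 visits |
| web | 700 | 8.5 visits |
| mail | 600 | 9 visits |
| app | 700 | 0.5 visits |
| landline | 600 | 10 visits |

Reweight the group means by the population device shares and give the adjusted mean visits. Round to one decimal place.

9.9

Weight each group's respondent value by its population share:
  mobile: (7,400/10,000) × 11 = 8.14
  web: (700/10,000) × 8.5 = 0.595
  mail: (600/10,000) × 9 = 0.54
  app: (700/10,000) × 0.5 = 0.035
  landline: (600/10,000) × 10 = 0.6
Post-stratified estimate = 9.91 → 9.9.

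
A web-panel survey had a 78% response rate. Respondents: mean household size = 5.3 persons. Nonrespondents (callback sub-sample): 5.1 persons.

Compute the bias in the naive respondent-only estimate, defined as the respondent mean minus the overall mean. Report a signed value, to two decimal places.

Nonresponse fraction = 1 − 0.78 = 0.22.
Bias = (nonresponse fraction) × (respondent mean − nonrespondent mean)
     = 0.22 × (5.3 − 5.1) = 0.22 × 0.2 = 0.044.

+0.04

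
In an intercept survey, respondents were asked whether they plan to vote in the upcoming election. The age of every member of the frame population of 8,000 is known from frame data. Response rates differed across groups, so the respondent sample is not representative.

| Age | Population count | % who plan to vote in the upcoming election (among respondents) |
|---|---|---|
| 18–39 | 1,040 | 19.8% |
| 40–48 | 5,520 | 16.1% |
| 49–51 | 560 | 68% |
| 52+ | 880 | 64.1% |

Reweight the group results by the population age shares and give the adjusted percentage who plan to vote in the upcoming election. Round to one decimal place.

25.5%

Each cell contributes population-share × respondent value:
  18–39: (1,040/8,000) × 19.8 = 2.574
  40–48: (5,520/8,000) × 16.1 = 11.109
  49–51: (560/8,000) × 68 = 4.76
  52+: (880/8,000) × 64.1 = 7.051
Post-stratified estimate = 25.494 → 25.5%.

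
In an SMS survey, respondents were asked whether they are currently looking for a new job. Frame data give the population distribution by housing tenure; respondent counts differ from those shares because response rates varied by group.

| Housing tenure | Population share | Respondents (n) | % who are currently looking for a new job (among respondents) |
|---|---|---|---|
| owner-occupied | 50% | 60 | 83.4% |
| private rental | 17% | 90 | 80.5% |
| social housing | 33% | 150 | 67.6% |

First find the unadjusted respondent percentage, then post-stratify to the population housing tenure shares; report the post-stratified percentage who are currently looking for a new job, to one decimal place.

Without adjustment, the pooled respondent share is:
  (60/300)×83.4 + (90/300)×80.5 + (150/300)×67.6 = 74.63%
Post-stratified estimate weights by population shares:
  0.5×83.4 + 0.17×80.5 + 0.33×67.6 = 77.693%

77.7%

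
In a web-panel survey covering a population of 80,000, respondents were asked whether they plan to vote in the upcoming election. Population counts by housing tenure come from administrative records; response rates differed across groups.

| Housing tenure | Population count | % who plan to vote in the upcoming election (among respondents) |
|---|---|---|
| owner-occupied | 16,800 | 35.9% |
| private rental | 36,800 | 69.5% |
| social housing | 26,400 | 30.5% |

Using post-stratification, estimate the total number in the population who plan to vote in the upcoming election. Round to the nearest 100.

Estimated count per cell = population count × respondent percentage:
  owner-occupied: 16,800 × 35.9% = 6031.2
  private rental: 36,800 × 69.5% = 25,576
  social housing: 26,400 × 30.5% = 8052
Estimated total = 39659.2 → 39,700.

39,700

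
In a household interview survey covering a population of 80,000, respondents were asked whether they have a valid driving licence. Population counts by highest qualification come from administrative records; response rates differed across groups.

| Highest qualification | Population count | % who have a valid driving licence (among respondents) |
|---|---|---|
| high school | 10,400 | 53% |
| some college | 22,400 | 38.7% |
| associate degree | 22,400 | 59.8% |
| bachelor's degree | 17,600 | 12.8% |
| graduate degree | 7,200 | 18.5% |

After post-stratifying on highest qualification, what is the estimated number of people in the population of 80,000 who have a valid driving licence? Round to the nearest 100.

31,200

Estimated count per cell = population count × respondent percentage:
  high school: 10,400 × 53% = 5512
  some college: 22,400 × 38.7% = 8668.8
  associate degree: 22,400 × 59.8% = 13395.2
  bachelor's degree: 17,600 × 12.8% = 2252.8
  graduate degree: 7,200 × 18.5% = 1332
Estimated total = 31160.8 → 31,200.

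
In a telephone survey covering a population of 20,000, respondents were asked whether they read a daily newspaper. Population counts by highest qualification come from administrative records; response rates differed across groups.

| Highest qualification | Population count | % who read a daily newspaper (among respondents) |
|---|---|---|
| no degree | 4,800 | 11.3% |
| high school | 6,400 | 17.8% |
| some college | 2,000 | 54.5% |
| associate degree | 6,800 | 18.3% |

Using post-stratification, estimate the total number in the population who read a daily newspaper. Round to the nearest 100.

Estimated count per cell = population count × respondent percentage:
  no degree: 4,800 × 11.3% = 542.4
  high school: 6,400 × 17.8% = 1139.2
  some college: 2,000 × 54.5% = 1090
  associate degree: 6,800 × 18.3% = 1244.4
Estimated total = 4016 → 4,000.

4,000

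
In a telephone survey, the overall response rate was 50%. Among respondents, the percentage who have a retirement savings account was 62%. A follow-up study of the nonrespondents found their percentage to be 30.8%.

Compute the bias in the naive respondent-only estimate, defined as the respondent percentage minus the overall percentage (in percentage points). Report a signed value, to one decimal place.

Nonresponse fraction = 1 − 0.5 = 0.5.
Bias = (nonresponse fraction) × (respondent percentage − nonrespondent percentage)
     = 0.5 × (62 − 30.8) = 0.5 × 31.2 = 15.6.

+15.6 percentage points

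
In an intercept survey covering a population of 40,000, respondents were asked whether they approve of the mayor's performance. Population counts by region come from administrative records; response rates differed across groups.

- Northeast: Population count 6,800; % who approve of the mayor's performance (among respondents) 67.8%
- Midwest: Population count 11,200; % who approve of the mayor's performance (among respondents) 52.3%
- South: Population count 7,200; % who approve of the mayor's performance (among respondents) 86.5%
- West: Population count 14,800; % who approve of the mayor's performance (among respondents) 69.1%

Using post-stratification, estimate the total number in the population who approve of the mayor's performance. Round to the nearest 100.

Apply each group's respondent rate to its population count:
  Northeast: 6,800 × 67.8% = 4610.4
  Midwest: 11,200 × 52.3% = 5857.6
  South: 7,200 × 86.5% = 6228
  West: 14,800 × 69.1% = 10226.8
Estimated total = 26922.8 → 26,900.

26,900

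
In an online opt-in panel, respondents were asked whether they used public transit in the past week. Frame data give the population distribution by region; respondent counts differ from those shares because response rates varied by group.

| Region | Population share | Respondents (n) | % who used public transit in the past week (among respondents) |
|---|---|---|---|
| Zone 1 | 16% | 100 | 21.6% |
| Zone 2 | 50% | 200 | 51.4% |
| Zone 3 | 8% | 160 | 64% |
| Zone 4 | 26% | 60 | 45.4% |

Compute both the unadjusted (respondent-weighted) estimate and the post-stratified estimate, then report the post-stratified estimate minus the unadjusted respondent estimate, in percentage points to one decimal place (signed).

-2.8 percentage points

Unadjusted (pooled respondent) estimate weights by respondent counts:
  (100/520)×21.6 + (200/520)×51.4 + (160/520)×64 + (60/520)×45.4 = 48.8538%
Reweighting by population region shares:
  0.16×21.6 + 0.5×51.4 + 0.08×64 + 0.26×45.4 = 46.08%
Difference = 46.08 − 48.8538 = -2.7738 pp.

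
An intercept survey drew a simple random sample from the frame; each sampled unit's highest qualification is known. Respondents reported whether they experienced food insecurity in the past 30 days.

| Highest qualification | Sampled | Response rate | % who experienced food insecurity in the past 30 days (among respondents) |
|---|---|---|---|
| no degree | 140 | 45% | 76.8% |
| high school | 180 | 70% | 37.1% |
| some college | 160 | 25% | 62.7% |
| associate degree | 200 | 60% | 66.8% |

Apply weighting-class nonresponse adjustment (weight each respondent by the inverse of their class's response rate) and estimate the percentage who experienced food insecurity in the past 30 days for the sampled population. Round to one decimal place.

60.0%

Weighting each respondent by the inverse class response rate inflates each class back to its sampled size, so the class weight is n_sampled:
  no degree: 140 × 76.8 = 10,752
  high school: 180 × 37.1 = 6678
  some college: 160 × 62.7 = 10,032
  associate degree: 200 × 66.8 = 13,360
Adjusted estimate = 40,822 / 680 = 60.0324 → 60.0%.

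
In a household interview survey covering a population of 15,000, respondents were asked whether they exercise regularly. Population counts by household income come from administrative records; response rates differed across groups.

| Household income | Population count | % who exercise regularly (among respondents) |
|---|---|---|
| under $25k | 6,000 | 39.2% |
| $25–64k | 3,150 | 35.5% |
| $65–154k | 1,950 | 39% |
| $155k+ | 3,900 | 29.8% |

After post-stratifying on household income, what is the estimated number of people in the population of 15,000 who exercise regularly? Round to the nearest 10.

Estimated count per cell = population count × respondent percentage:
  under $25k: 6,000 × 39.2% = 2352
  $25–64k: 3,150 × 35.5% = 1118.25
  $65–154k: 1,950 × 39% = 760.5
  $155k+: 3,900 × 29.8% = 1162.2
Estimated total = 5392.95 → 5,390.

5,390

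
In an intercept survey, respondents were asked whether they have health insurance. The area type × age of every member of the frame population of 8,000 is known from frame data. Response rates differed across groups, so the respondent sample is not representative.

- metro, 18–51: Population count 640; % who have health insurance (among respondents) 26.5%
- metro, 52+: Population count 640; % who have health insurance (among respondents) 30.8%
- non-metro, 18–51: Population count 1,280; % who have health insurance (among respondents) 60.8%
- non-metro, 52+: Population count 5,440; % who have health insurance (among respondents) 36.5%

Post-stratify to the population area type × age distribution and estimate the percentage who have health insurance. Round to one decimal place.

Reweight to the known area type × age distribution:
  metro, 18–51: (640/8,000) × 26.5 = 2.12
  metro, 52+: (640/8,000) × 30.8 = 2.464
  non-metro, 18–51: (1,280/8,000) × 60.8 = 9.728
  non-metro, 52+: (5,440/8,000) × 36.5 = 24.82
Post-stratified estimate = 39.132 → 39.1%.

39.1%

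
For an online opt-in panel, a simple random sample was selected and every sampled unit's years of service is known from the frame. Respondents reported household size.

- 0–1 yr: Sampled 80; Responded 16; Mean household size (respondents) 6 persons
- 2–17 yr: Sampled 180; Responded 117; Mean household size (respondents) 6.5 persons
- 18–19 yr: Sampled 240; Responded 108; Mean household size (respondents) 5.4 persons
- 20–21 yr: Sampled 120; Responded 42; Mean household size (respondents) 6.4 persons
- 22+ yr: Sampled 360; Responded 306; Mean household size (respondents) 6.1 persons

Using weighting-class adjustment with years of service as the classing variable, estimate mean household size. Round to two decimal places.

Response rates by class: 0–1 yr 16/80 = 20%, 2–17 yr 117/180 = 65%, 18–19 yr 108/240 = 45%, 20–21 yr 42/120 = 35%, 22+ yr 306/360 = 85%.
Weighting each respondent by the inverse class response rate inflates each class back to its sampled size, so the class weight is n_sampled:
  0–1 yr: 80 × 6 = 480
  2–17 yr: 180 × 6.5 = 1170
  18–19 yr: 240 × 5.4 = 1296
  20–21 yr: 120 × 6.4 = 768
  22+ yr: 360 × 6.1 = 2196
Adjusted estimate = 5910 / 980 = 6.03061 → 6.03.

6.03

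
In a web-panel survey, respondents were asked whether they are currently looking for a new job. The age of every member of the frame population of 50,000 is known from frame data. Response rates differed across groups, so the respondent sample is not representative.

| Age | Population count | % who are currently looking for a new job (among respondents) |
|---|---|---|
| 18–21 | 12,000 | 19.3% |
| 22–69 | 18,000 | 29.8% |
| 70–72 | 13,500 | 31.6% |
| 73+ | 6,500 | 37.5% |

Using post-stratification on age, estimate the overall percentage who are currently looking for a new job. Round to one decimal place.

28.8%

Reweight to the known age distribution:
  18–21: (12,000/50,000) × 19.3 = 4.632
  22–69: (18,000/50,000) × 29.8 = 10.728
  70–72: (13,500/50,000) × 31.6 = 8.532
  73+: (6,500/50,000) × 37.5 = 4.875
Post-stratified estimate = 28.767 → 28.8%.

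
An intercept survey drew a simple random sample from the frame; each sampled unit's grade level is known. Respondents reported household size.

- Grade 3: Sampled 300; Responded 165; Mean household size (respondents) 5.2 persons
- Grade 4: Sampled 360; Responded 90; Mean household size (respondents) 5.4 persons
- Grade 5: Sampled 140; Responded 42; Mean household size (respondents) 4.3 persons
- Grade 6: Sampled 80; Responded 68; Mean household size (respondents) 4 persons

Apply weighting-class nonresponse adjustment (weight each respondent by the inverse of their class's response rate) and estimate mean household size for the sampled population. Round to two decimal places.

Class response rates: Grade 3 165/300 = 55%, Grade 4 90/360 = 25%, Grade 5 42/140 = 30%, Grade 6 68/80 = 85%.
With weight = n_sampled/n_responded per class, the weighted class total is n_sampled:
  Grade 3: 300 × 5.2 = 1560
  Grade 4: 360 × 5.4 = 1944
  Grade 5: 140 × 4.3 = 602
  Grade 6: 80 × 4 = 320
Adjusted estimate = 4426 / 880 = 5.02954 → 5.03.

5.03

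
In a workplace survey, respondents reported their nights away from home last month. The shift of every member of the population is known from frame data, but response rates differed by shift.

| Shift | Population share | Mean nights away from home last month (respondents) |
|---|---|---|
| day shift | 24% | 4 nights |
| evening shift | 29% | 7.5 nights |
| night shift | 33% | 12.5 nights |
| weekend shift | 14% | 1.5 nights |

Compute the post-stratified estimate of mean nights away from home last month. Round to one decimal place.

7.5

Reweight to the known shift distribution:
  day shift: 0.24 × 4 = 0.96
  evening shift: 0.29 × 7.5 = 2.175
  night shift: 0.33 × 12.5 = 4.125
  weekend shift: 0.14 × 1.5 = 0.21
Post-stratified estimate = 7.47 → 7.5.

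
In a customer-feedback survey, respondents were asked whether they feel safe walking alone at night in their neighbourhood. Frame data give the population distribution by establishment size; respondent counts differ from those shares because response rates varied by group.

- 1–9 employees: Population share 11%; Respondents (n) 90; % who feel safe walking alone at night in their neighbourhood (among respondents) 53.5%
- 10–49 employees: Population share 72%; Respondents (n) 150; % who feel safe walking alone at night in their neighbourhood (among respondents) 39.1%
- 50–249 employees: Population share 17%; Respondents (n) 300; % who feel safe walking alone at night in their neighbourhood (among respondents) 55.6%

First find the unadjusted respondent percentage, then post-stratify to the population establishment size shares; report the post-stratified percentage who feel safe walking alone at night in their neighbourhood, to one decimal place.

Naive respondent-only estimate (weights = respondent counts):
  (90/540)×53.5 + (150/540)×39.1 + (300/540)×55.6 = 50.6667%
Post-stratified estimate weights by population shares:
  0.11×53.5 + 0.72×39.1 + 0.17×55.6 = 43.489%

43.5%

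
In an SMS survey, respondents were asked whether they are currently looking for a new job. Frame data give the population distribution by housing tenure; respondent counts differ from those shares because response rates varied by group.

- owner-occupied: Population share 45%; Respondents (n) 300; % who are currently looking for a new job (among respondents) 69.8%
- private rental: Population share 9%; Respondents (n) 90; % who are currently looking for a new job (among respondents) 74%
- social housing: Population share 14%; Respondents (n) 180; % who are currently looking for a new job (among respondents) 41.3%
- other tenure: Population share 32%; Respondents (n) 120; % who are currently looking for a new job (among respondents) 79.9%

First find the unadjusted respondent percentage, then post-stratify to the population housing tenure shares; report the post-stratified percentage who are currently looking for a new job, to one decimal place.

Naive respondent-only estimate (weights = respondent counts):
  (300/690)×69.8 + (90/690)×74 + (180/690)×41.3 + (120/690)×79.9 = 64.6696%
Post-stratified estimate weights by population shares:
  0.45×69.8 + 0.09×74 + 0.14×41.3 + 0.32×79.9 = 69.42%

69.4%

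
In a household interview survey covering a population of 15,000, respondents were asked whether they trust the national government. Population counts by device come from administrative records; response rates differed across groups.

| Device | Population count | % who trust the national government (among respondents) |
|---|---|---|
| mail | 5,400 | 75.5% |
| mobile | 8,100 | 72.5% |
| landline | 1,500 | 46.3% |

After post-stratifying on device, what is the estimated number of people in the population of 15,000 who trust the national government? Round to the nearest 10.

Estimated count per cell = population count × respondent percentage:
  mail: 5,400 × 75.5% = 4077
  mobile: 8,100 × 72.5% = 5872.5
  landline: 1,500 × 46.3% = 694.5
Estimated total = 10,644 → 10,640.

10,640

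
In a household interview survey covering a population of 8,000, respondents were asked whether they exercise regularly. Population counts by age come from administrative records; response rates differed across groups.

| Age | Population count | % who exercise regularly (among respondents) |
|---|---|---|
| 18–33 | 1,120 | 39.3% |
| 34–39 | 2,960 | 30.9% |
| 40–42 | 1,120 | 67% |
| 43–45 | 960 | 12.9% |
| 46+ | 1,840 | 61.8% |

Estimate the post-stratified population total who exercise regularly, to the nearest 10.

3,370

Estimated count per cell = population count × respondent percentage:
  18–33: 1,120 × 39.3% = 440.16
  34–39: 2,960 × 30.9% = 914.64
  40–42: 1,120 × 67% = 750.4
  43–45: 960 × 12.9% = 123.84
  46+: 1,840 × 61.8% = 1137.12
Estimated total = 3366.16 → 3,370.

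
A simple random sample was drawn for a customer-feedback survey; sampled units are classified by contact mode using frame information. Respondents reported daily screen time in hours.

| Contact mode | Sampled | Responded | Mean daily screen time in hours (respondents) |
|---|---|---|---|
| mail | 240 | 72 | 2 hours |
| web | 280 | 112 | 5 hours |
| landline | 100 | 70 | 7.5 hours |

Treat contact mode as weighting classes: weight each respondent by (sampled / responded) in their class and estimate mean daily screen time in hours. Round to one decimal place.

4.2

Class response rates: mail 72/240 = 30%, web 112/280 = 40%, landline 70/100 = 70%.
With weight = n_sampled/n_responded per class, the weighted class total is n_sampled:
  mail: 240 × 2 = 480
  web: 280 × 5 = 1400
  landline: 100 × 7.5 = 750
Adjusted estimate = 2630 / 620 = 4.24193 → 4.2.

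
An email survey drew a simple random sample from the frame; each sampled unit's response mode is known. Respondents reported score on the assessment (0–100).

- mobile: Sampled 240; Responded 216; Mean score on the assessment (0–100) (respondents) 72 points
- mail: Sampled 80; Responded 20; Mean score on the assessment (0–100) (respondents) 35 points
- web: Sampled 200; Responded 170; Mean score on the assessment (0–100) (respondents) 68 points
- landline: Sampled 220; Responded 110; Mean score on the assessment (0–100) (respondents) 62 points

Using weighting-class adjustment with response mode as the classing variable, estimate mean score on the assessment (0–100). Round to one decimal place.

Class response rates: mobile 216/240 = 90%, mail 20/80 = 25%, web 170/200 = 85%, landline 110/220 = 50%.
Each respondent's weight = sampled/responded in their class; summing within a class gives n_sampled, so:
  mobile: 240 × 72 = 17,280
  mail: 80 × 35 = 2800
  web: 200 × 68 = 13,600
  landline: 220 × 62 = 13,640
Adjusted estimate = 47,320 / 740 = 63.9459 → 63.9.

63.9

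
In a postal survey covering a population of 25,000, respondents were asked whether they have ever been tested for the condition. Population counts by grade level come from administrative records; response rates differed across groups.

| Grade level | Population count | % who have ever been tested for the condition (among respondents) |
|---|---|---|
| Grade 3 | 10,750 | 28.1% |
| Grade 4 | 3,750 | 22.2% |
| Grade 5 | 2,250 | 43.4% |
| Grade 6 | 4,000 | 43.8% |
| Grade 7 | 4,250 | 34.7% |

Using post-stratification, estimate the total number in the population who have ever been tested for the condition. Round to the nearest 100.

8,100

Estimated count per cell = population count × respondent percentage:
  Grade 3: 10,750 × 28.1% = 3020.75
  Grade 4: 3,750 × 22.2% = 832.5
  Grade 5: 2,250 × 43.4% = 976.5
  Grade 6: 4,000 × 43.8% = 1752
  Grade 7: 4,250 × 34.7% = 1474.75
Estimated total = 8056.5 → 8,100.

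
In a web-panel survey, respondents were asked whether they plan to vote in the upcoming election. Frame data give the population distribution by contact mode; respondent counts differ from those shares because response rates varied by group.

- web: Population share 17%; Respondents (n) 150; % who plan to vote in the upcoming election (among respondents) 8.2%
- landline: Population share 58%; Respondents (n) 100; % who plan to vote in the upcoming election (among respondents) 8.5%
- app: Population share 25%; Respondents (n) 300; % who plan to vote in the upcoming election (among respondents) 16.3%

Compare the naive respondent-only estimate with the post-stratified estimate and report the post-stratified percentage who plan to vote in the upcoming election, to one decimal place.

Naive respondent-only estimate (weights = respondent counts):
  (150/550)×8.2 + (100/550)×8.5 + (300/550)×16.3 = 12.6727%
Post-stratifying to population shares instead:
  0.17×8.2 + 0.58×8.5 + 0.25×16.3 = 10.399%

10.4%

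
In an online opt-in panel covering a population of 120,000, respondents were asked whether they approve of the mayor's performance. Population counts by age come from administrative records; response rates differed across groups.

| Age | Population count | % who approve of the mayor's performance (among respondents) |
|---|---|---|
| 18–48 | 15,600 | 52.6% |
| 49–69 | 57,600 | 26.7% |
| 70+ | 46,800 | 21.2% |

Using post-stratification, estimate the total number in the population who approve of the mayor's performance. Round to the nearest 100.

33,500

Apply each group's respondent rate to its population count:
  18–48: 15,600 × 52.6% = 8205.6
  49–69: 57,600 × 26.7% = 15379.2
  70+: 46,800 × 21.2% = 9921.6
Estimated total = 33506.4 → 33,500.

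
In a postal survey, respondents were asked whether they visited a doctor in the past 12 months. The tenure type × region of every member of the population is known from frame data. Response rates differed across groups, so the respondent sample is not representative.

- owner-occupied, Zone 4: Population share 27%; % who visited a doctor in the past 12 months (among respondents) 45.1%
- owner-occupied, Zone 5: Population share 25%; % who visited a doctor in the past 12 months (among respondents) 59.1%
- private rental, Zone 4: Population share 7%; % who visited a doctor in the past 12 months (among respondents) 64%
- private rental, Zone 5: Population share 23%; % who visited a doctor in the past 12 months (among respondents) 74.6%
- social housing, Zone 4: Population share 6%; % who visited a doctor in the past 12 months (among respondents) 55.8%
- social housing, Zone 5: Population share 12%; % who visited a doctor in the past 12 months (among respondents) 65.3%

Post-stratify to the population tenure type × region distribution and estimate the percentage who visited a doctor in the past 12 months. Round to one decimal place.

59.8%

Post-stratification weights by population share, not respondent share:
  owner-occupied, Zone 4: 0.27 × 45.1 = 12.177
  owner-occupied, Zone 5: 0.25 × 59.1 = 14.775
  private rental, Zone 4: 0.07 × 64 = 4.48
  private rental, Zone 5: 0.23 × 74.6 = 17.158
  social housing, Zone 4: 0.06 × 55.8 = 3.348
  social housing, Zone 5: 0.12 × 65.3 = 7.836
Post-stratified estimate = 59.774 → 59.8%.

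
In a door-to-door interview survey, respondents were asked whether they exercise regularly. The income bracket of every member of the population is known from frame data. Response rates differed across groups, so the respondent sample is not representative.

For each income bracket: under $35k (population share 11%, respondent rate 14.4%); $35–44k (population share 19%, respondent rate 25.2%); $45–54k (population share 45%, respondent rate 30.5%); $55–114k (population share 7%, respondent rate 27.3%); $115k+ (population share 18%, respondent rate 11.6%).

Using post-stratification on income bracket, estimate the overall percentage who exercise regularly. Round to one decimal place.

24.1%

Post-stratification weights by population share, not respondent share:
  under $35k: 0.11 × 14.4 = 1.584
  $35–44k: 0.19 × 25.2 = 4.788
  $45–54k: 0.45 × 30.5 = 13.725
  $55–114k: 0.07 × 27.3 = 1.911
  $115k+: 0.18 × 11.6 = 2.088
Post-stratified estimate = 24.096 → 24.1%.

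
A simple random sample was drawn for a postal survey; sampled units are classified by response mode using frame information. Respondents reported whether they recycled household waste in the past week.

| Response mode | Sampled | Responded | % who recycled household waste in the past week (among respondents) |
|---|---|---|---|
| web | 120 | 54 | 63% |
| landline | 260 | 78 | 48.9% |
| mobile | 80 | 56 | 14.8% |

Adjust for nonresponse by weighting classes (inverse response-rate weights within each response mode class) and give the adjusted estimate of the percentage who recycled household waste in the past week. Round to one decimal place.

46.6%

Class response rates: web 54/120 = 45%, landline 78/260 = 30%, mobile 56/80 = 70%.
Weighting each respondent by the inverse class response rate inflates each class back to its sampled size, so the class weight is n_sampled:
  web: 120 × 63 = 7560
  landline: 260 × 48.9 = 12,714
  mobile: 80 × 14.8 = 1184
Adjusted estimate = 21,458 / 460 = 46.6478 → 46.6%.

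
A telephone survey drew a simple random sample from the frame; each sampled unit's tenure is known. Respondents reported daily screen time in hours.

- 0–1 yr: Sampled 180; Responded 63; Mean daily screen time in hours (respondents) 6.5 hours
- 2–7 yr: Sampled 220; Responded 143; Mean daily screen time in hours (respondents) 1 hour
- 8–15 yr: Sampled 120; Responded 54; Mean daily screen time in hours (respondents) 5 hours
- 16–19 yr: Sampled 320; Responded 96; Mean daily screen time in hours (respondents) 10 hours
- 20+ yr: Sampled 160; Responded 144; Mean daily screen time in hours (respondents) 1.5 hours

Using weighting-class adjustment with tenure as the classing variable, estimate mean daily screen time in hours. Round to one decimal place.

5.4

Response rates by class: 0–1 yr 63/180 = 35%, 2–7 yr 143/220 = 65%, 8–15 yr 54/120 = 45%, 16–19 yr 96/320 = 30%, 20+ yr 144/160 = 90%.
Weighting each respondent by the inverse class response rate inflates each class back to its sampled size, so the class weight is n_sampled:
  0–1 yr: 180 × 6.5 = 1170
  2–7 yr: 220 × 1 = 220
  8–15 yr: 120 × 5 = 600
  16–19 yr: 320 × 10 = 3200
  20+ yr: 160 × 1.5 = 240
Adjusted estimate = 5430 / 1,000 = 5.43 → 5.4.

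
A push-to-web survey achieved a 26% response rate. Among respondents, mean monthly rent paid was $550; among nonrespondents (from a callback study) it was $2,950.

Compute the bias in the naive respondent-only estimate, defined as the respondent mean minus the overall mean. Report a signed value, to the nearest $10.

Nonresponse fraction = 1 − 0.26 = 0.74.
Bias = (nonresponse fraction) × (respondent mean − nonrespondent mean)
     = 0.74 × (550 − 2950) = 0.74 × -2400 = -1776.

-$1,780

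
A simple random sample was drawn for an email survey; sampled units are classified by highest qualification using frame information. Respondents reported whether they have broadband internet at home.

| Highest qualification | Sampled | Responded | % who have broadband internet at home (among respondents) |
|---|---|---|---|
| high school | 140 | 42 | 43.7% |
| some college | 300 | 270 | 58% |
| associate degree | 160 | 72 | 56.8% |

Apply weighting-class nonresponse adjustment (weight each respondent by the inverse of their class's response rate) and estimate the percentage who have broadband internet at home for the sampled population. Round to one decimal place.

54.3%

Class response rates: high school 42/140 = 30%, some college 270/300 = 90%, associate degree 72/160 = 45%.
Inverse-response-rate weighting restores each class to its sampled count, so class totals weight by n_sampled:
  high school: 140 × 43.7 = 6118
  some college: 300 × 58 = 17,400
  associate degree: 160 × 56.8 = 9088
Adjusted estimate = 32,606 / 600 = 54.3433 → 54.3%.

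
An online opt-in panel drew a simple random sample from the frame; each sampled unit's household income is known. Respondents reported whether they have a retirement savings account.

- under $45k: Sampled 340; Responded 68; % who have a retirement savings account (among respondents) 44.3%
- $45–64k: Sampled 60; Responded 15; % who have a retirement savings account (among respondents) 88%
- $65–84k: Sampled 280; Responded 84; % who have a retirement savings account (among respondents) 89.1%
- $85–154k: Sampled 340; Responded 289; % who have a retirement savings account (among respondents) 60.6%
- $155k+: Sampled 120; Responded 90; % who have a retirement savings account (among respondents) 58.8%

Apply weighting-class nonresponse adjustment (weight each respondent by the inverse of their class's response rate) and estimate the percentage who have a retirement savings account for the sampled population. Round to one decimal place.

Response rates by class: under $45k 68/340 = 20%, $45–64k 15/60 = 25%, $65–84k 84/280 = 30%, $85–154k 289/340 = 85%, $155k+ 90/120 = 75%.
Each respondent's weight = sampled/responded in their class; summing within a class gives n_sampled, so:
  under $45k: 340 × 44.3 = 15062
  $45–64k: 60 × 88 = 5280
  $65–84k: 280 × 89.1 = 24,948
  $85–154k: 340 × 60.6 = 20,604
  $155k+: 120 × 58.8 = 7056
Adjusted estimate = 72,950 / 1,140 = 63.9912 → 64.0%.

64.0%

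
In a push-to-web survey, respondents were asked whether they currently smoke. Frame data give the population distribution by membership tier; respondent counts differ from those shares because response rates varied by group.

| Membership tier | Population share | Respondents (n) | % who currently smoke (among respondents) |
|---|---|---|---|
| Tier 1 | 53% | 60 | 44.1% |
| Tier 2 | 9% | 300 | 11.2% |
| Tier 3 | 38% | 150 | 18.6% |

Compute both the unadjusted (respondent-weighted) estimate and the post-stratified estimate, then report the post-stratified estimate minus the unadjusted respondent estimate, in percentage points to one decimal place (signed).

+14.2 percentage points

Without adjustment, the pooled respondent share is:
  (60/510)×44.1 + (300/510)×11.2 + (150/510)×18.6 = 17.2471%
Post-stratifying to population shares instead:
  0.53×44.1 + 0.09×11.2 + 0.38×18.6 = 31.449%
Difference = 31.449 − 17.2471 = 14.2019 pp.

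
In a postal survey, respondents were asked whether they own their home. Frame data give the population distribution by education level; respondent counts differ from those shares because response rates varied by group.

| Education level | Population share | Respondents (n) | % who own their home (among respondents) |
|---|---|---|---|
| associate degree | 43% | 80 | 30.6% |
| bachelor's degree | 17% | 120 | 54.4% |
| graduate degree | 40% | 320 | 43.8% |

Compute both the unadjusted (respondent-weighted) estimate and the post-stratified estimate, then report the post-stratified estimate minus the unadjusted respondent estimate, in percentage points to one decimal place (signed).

-4.3 percentage points

Naive respondent-only estimate (weights = respondent counts):
  (80/520)×30.6 + (120/520)×54.4 + (320/520)×43.8 = 44.2154%
Reweighting by population education level shares:
  0.43×30.6 + 0.17×54.4 + 0.4×43.8 = 39.926%
Difference = 39.926 − 44.2154 = -4.2894 pp.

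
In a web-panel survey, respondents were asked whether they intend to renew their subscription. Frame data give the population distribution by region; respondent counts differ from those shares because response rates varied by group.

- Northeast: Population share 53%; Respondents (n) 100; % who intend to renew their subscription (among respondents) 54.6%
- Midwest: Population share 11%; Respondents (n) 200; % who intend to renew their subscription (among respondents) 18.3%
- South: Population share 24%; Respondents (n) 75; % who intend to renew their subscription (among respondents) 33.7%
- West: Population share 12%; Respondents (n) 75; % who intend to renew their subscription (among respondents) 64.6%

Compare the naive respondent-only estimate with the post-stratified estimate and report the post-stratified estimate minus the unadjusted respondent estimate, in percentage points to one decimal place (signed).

+10.1 percentage points

Unadjusted (pooled respondent) estimate weights by respondent counts:
  (100/450)×54.6 + (200/450)×18.3 + (75/450)×33.7 + (75/450)×64.6 = 36.65%
Post-stratified estimate weights by population shares:
  0.53×54.6 + 0.11×18.3 + 0.24×33.7 + 0.12×64.6 = 46.791%
Difference = 46.791 − 36.65 = 10.141 pp.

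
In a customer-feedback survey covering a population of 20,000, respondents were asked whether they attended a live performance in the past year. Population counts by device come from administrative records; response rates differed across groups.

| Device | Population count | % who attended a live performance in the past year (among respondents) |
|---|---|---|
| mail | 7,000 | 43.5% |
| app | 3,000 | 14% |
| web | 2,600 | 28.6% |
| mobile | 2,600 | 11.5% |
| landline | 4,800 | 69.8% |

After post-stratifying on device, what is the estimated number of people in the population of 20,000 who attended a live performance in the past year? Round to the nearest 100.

7,900

Each cell contributes its population count × the respondent rate:
  mail: 7,000 × 43.5% = 3045
  app: 3,000 × 14% = 420
  web: 2,600 × 28.6% = 743.6
  mobile: 2,600 × 11.5% = 299
  landline: 4,800 × 69.8% = 3350.4
Estimated total = 7858 → 7,900.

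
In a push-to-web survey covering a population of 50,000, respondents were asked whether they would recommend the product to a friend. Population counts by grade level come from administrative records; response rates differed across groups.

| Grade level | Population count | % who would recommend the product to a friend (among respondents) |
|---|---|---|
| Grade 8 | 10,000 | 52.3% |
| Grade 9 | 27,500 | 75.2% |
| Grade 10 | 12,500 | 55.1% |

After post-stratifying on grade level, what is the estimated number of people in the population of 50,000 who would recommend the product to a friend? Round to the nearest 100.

Each cell contributes its population count × the respondent rate:
  Grade 8: 10,000 × 52.3% = 5230
  Grade 9: 27,500 × 75.2% = 20,680
  Grade 10: 12,500 × 55.1% = 6887.5
Estimated total = 32797.5 → 32,800.

32,800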